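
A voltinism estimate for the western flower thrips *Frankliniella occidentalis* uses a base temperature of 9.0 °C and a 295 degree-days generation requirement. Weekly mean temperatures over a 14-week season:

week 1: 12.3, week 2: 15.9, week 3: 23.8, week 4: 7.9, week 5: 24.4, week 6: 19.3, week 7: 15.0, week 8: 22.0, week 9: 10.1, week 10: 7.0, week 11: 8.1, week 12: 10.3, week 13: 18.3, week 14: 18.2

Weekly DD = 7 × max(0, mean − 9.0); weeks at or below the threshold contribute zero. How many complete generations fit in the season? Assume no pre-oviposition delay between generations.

Weekly DD (7 × max(0, T̄ − 9.0)): 23.1, 48.3, 103.6, 0.0, 107.8, 72.1, 42.0, 91.0, 7.7, 0.0, 0.0, 9.1, 65.1, 64.4.
Season total = 634.2 DD.
Complete generations = ⌊634.2 / 295⌋ = 2.

2 generations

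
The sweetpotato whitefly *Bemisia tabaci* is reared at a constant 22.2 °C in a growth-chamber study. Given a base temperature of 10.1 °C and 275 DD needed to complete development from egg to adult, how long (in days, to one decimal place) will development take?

Daily accumulation = 22.2 − 10.1 = 12.1 DD/day.
Duration = 275 / 12.1 = 22.727 ≈ 22.7 days.

22.7 days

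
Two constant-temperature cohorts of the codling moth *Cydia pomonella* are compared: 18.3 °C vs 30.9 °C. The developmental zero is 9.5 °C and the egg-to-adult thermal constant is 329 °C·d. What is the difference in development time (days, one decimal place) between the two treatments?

At 18.3 °C: 329 / (18.3 − 9.5) = 329 / 8.8 = 37.386 d.
At 30.9 °C: 329 / (30.9 − 9.5) = 329 / 21.4 = 15.374 d.
Difference = |37.386 − 15.374| = 22.013 ≈ 22.0 days.

22.0 days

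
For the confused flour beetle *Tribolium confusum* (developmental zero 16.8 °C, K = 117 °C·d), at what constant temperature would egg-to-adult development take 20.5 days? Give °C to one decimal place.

Required daily accumulation = 117 / 20.5 = 5.707 DD/day.
T = T_base + 5.707 = 16.8 + 5.707 = 22.507 ≈ 22.5 °C.

22.5 °C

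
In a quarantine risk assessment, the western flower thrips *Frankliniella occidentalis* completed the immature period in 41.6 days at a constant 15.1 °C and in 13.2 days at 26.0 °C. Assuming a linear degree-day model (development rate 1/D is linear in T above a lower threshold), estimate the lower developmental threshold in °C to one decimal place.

Linear rate model ⇒ the product D·(T − T_b) is constant across temperatures.
41.6·(15.1 − T_b) = 13.2·(26.0 − T_b)
T_b = (41.6·15.1 − 13.2·26.0) / (41.6 − 13.2) = 284.96 / 28.4 = 10.034 °C ≈ 10.0 °C.

10.0 °C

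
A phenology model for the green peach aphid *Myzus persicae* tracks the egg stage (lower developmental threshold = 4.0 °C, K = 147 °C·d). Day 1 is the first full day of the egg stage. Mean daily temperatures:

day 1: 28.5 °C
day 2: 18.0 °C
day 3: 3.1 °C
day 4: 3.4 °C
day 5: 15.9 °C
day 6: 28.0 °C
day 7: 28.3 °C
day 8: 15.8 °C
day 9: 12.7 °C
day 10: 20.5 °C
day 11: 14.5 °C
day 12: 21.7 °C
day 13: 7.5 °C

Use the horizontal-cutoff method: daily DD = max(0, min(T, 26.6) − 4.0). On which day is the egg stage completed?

day 12

Daily DD above 4.0 °C (capped at 22.6): 22.6, 14.0, 0.0, 0.0, 11.9, 22.6, 22.6, 11.8, 8.7, 16.5, 10.5, 17.7, 3.5.
Cumulative: 22.6, 36.6, 36.6, 36.6, 48.5, 71.1, 93.7, 105.5, 114.2, 130.7, 141.2, 158.9, 162.4.
The total first reaches 147 DD on day 12.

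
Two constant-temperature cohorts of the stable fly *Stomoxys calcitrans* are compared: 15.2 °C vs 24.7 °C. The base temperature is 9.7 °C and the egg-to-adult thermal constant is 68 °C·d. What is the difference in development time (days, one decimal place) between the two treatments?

7.8 days

At 15.2 °C: 68 / (15.2 − 9.7) = 68 / 5.5 = 12.364 d.
At 24.7 °C: 68 / (24.7 − 9.7) = 68 / 15.0 = 4.533 d.
Difference = |12.364 − 4.533| = 7.830 ≈ 7.8 days.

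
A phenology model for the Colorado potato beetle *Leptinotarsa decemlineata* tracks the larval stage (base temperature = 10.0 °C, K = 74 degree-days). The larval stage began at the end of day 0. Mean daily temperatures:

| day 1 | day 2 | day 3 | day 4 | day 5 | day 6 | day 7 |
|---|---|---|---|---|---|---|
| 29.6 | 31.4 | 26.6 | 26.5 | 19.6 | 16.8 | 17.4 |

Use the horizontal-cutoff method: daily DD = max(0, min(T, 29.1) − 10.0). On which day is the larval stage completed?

Daily DD above 10.0 °C (capped at 19.1): 19.1, 19.1, 16.6, 16.5, 9.6, 6.8, 7.4.
Cumulative: 19.1, 38.2, 54.8, 71.3, 80.9, 87.7, 95.1.
The total first reaches 74 DD on day 5.

day 5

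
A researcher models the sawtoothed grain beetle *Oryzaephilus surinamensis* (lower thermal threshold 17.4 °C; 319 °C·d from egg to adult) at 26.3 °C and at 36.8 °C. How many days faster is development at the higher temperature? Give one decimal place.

19.4 days

At 26.3 °C: 319 / (26.3 − 17.4) = 319 / 8.9 = 35.843 d.
At 36.8 °C: 319 / (36.8 − 17.4) = 319 / 19.4 = 16.443 d.
Difference = |35.843 − 16.443| = 19.399 ≈ 19.4 days.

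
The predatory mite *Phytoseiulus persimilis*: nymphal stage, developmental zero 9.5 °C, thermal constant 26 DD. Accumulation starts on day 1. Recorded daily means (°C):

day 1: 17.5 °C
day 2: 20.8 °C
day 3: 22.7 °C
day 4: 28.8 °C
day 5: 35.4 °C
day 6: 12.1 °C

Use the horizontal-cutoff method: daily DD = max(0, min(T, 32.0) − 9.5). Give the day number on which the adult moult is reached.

day 3

Daily DD above 9.5 °C (capped at 22.5): 8.0, 11.3, 13.2, 19.3, 22.5, 2.6.
Cumulative: 8.0, 19.3, 32.5, 51.8, 74.3, 76.9.
The total first reaches 26 DD on day 3.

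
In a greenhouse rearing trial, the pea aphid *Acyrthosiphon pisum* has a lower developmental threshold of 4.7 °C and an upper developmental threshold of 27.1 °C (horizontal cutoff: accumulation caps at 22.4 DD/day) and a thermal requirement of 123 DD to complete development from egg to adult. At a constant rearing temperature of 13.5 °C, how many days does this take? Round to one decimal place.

14.0 days

Daily accumulation = 13.5 − 4.7 = 8.8 DD/day.
Duration = 123 / 8.8 = 13.977 ≈ 14.0 days.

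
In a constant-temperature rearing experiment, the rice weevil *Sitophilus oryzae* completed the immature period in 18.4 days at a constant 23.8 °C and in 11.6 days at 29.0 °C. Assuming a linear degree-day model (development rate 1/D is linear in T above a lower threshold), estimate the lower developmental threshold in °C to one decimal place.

Under the model K = D·(T − T_b), so D₁·(T₁ − T_b) = D₂·(T₂ − T_b).
18.4·(23.8 − T_b) = 11.6·(29.0 − T_b)
T_b = (18.4·23.8 − 11.6·29.0) / (18.4 − 11.6) = 101.52 / 6.8 = 14.929 °C ≈ 14.9 °C.

14.9 °C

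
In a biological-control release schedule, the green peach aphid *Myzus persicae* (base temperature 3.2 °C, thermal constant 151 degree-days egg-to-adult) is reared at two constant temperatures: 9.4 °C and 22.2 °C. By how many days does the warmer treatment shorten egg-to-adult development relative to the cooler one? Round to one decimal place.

16.4 days

At 9.4 °C: 151 / (9.4 − 3.2) = 151 / 6.2 = 24.355 d.
At 22.2 °C: 151 / (22.2 − 3.2) = 151 / 19.0 = 7.947 d.
Difference = |24.355 − 7.947| = 16.407 ≈ 16.4 days.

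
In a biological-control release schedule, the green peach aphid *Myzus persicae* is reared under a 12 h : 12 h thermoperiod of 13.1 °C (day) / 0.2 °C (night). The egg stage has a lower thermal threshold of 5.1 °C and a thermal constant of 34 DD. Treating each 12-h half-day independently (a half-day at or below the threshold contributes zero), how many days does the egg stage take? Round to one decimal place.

8.5 days

Day half: max(0, 13.1 − 5.1) × 0.5 = 8.0 × 0.5 = 4.00 DD.
Night half: max(0, 0.2 − 5.1) × 0.5 = 0.0 × 0.5 = 0.00 DD.
Per 24 h: 4.00 DD/day.
Duration = 34 / 4.00 = 8.500 ≈ 8.5 days.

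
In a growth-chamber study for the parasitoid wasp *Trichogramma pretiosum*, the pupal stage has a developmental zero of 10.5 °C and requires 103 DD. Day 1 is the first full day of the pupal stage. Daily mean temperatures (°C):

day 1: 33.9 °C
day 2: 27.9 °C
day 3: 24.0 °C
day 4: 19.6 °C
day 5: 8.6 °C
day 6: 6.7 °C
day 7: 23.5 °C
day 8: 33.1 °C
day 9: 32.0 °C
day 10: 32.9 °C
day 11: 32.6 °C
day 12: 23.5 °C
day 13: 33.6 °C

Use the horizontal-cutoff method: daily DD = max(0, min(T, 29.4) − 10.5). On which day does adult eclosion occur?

day 9

Daily DD above 10.5 °C (capped at 18.9): 18.9, 17.4, 13.5, 9.1, 0.0, 0.0, 13.0, 18.9, 18.9, 18.9, 18.9, 13.0, 18.9.
Cumulative: 18.9, 36.3, 49.8, 58.9, 58.9, 58.9, 71.9, 90.8, 109.7, 128.6, 147.5, 160.5, 179.4.
The total first reaches 103 DD on day 9.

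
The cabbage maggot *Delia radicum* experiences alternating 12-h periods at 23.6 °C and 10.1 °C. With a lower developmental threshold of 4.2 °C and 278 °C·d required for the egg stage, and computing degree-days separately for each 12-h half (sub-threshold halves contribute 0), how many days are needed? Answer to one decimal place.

22.0 days

Day half: max(0, 23.6 − 4.2) × 0.5 = 19.4 × 0.5 = 9.70 DD.
Night half: max(0, 10.1 − 4.2) × 0.5 = 5.9 × 0.5 = 2.95 DD.
Per 24 h: 12.65 DD/day.
Duration = 278 / 12.65 = 21.976 ≈ 22.0 days.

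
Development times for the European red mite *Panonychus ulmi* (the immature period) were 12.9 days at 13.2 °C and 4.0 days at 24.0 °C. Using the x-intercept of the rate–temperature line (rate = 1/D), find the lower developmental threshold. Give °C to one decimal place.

Linear rate model ⇒ the product D·(T − T_b) is constant across temperatures.
12.9·(13.2 − T_b) = 4.0·(24.0 − T_b)
T_b = (12.9·13.2 − 4.0·24.0) / (12.9 − 4.0) = 74.28 / 8.9 = 8.346 °C ≈ 8.3 °C.

8.3 °C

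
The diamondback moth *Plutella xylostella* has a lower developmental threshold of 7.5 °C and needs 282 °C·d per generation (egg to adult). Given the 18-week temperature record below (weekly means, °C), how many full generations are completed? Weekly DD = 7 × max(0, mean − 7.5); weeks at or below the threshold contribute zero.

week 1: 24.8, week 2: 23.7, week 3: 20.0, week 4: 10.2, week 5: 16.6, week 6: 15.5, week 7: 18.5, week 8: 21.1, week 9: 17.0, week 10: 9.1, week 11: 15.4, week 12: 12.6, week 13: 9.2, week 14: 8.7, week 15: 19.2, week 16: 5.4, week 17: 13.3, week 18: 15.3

Weekly DD (7 × max(0, T̄ − 7.5)): 121.1, 113.4, 87.5, 18.9, 63.7, 56.0, 77.0, 95.2, 66.5, 11.2, 55.3, 35.7, 11.9, 8.4, 81.9, 0.0, 40.6, 54.6.
Season total = 998.9 DD.
Complete generations = ⌊998.9 / 282⌋ = 3.

3 generations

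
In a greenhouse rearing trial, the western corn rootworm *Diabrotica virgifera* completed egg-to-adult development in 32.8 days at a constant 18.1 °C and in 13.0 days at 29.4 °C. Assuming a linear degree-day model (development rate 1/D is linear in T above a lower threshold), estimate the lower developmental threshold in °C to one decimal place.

Equal thermal constants: D₁(T₁ − T_b) = D₂(T₂ − T_b).
32.8·(18.1 − T_b) = 13.0·(29.4 − T_b)
T_b = (32.8·18.1 − 13.0·29.4) / (32.8 − 13.0) = 211.48 / 19.8 = 10.681 °C ≈ 10.7 °C.

10.7 °C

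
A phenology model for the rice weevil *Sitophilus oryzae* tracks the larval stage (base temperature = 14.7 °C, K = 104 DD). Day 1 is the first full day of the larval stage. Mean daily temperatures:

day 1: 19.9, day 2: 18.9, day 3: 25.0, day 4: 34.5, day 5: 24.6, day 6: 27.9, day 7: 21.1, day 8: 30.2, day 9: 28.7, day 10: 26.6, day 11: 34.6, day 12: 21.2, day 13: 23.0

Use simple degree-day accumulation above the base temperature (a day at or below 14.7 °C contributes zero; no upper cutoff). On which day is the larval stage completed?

day 10

Daily DD above 14.7 °C: 5.2, 4.2, 10.3, 19.8, 9.9, 13.2, 6.4, 15.5, 14.0, 11.9, 19.9, 6.5, 8.3.
Cumulative: 5.2, 9.4, 19.7, 39.5, 49.4, 62.6, 69.0, 84.5, 98.5, 110.4, 130.3, 136.8, 145.1.
The total first reaches 104 DD on day 10.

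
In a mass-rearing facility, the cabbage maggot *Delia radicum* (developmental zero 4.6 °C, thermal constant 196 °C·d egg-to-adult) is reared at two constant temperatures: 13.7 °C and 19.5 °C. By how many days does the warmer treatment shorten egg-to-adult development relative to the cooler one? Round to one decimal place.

8.4 days

At 13.7 °C: 196 / (13.7 − 4.6) = 196 / 9.1 = 21.538 d.
At 19.5 °C: 196 / (19.5 − 4.6) = 196 / 14.9 = 13.154 d.
Difference = |21.538 − 13.154| = 8.384 ≈ 8.4 days.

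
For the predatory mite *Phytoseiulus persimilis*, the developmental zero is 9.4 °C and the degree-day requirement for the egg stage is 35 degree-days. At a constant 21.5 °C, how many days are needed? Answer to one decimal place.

Daily accumulation = 21.5 − 9.4 = 12.1 DD/day.
Duration = 35 / 12.1 = 2.893 ≈ 2.9 days.

2.9 days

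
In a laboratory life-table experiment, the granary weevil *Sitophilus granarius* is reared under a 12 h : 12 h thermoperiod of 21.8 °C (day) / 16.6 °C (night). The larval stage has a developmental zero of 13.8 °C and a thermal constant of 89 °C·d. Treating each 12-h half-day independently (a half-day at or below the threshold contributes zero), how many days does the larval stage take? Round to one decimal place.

Day half: max(0, 21.8 − 13.8) × 0.5 = 8.0 × 0.5 = 4.00 DD.
Night half: max(0, 16.6 − 13.8) × 0.5 = 2.8 × 0.5 = 1.40 DD.
Per 24 h: 5.40 DD/day.
Duration = 89 / 5.40 = 16.481 ≈ 16.5 days.

16.5 days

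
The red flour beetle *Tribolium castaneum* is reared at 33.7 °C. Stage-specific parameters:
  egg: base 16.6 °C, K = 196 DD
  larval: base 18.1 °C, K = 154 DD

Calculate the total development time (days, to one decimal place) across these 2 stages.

egg: 196 / (33.7 − 16.6) = 196 / 17.1 = 11.462 d.
larval: 154 / (33.7 − 18.1) = 154 / 15.6 = 9.872 d.
Sum = 21.334 ≈ 21.3 days.

21.3 days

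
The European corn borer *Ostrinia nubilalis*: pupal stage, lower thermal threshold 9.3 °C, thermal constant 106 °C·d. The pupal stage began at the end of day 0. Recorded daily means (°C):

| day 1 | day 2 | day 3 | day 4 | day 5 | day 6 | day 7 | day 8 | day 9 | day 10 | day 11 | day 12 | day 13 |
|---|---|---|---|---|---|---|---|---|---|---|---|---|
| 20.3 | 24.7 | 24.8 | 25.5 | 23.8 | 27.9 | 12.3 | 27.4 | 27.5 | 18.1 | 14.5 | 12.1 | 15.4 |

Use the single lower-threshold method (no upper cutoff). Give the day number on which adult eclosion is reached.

day 8

Daily DD above 9.3 °C: 11.0, 15.4, 15.5, 16.2, 14.5, 18.6, 3.0, 18.1, 18.2, 8.8, 5.2, 2.8, 6.1.
Cumulative: 11.0, 26.4, 41.9, 58.1, 72.6, 91.2, 94.2, 112.3, 130.5, 139.3, 144.5, 147.3, 153.4.
The total first reaches 106 DD on day 8.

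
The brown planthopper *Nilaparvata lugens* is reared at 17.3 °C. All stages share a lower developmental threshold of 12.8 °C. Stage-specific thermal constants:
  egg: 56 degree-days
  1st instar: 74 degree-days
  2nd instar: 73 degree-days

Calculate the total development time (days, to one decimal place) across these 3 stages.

45.1 days

Daily accumulation at 17.3 °C = 17.3 − 12.8 = 4.5 DD/day.
Total K = 56 + 74 + 73 = 203 DD.
Total duration = 203 / 4.5 = 45.111 ≈ 45.1 days.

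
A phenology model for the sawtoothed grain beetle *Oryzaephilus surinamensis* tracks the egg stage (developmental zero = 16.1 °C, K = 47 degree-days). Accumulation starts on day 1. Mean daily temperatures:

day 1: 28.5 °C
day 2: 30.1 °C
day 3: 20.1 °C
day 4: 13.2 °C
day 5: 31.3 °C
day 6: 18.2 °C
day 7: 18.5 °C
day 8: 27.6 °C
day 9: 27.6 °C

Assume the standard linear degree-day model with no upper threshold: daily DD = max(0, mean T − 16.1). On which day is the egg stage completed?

Daily DD above 16.1 °C: 12.4, 14.0, 4.0, 0.0, 15.2, 2.1, 2.4, 11.5, 11.5.
Cumulative: 12.4, 26.4, 30.4, 30.4, 45.6, 47.7, 50.1, 61.6, 73.1.
The total first reaches 47 DD on day 6.

day 6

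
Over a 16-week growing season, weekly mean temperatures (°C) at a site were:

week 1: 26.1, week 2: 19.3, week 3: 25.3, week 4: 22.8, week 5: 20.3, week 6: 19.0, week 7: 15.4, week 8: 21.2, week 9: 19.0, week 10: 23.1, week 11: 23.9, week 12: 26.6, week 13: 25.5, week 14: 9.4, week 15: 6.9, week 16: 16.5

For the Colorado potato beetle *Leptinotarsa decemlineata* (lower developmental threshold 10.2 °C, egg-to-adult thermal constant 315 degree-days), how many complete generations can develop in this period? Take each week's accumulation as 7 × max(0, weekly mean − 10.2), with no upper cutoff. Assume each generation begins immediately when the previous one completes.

Weekly DD (7 × max(0, T̄ − 10.2)): 111.3, 63.7, 105.7, 88.2, 70.7, 61.6, 36.4, 77.0, 61.6, 90.3, 95.9, 114.8, 107.1, 0.0, 0.0, 44.1.
Season total = 1128.4 DD.
Complete generations = ⌊1128.4 / 315⌋ = 3.

3 generations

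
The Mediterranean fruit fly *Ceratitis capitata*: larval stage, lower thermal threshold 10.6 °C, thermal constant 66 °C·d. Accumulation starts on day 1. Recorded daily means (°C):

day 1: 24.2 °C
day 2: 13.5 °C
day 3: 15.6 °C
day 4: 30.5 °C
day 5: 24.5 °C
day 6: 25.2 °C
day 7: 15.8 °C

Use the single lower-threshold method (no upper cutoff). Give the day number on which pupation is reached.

day 6

Daily DD above 10.6 °C: 13.6, 2.9, 5.0, 19.9, 13.9, 14.6, 5.2.
Cumulative: 13.6, 16.5, 21.5, 41.4, 55.3, 69.9, 75.1.
The total first reaches 66 DD on day 6.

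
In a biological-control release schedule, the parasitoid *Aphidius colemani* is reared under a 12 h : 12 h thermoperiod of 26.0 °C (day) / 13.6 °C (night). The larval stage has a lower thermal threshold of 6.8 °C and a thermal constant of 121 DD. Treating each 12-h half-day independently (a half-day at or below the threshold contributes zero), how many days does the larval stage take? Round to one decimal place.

Day half: max(0, 26.0 − 6.8) × 0.5 = 19.2 × 0.5 = 9.60 DD.
Night half: max(0, 13.6 − 6.8) × 0.5 = 6.8 × 0.5 = 3.40 DD.
Per 24 h: 13.00 DD/day.
Duration = 121 / 13.00 = 9.308 ≈ 9.3 days.

9.3 days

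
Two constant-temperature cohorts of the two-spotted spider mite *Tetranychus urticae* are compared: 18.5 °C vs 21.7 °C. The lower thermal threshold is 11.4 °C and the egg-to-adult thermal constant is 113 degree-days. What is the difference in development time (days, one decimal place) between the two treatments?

4.9 days

At 18.5 °C: 113 / (18.5 − 11.4) = 113 / 7.1 = 15.915 d.
At 21.7 °C: 113 / (21.7 − 11.4) = 113 / 10.3 = 10.971 d.
Difference = |15.915 − 10.971| = 4.945 ≈ 4.9 days.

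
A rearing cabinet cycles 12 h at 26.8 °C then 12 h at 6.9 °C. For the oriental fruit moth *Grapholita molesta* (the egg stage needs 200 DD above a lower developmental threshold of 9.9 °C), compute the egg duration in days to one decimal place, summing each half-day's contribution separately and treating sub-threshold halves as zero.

23.7 days

Day half: max(0, 26.8 − 9.9) × 0.5 = 16.9 × 0.5 = 8.45 DD.
Night half: max(0, 6.9 − 9.9) × 0.5 = 0.0 × 0.5 = 0.00 DD.
Per 24 h: 8.45 DD/day.
Duration = 200 / 8.45 = 23.669 ≈ 23.7 days.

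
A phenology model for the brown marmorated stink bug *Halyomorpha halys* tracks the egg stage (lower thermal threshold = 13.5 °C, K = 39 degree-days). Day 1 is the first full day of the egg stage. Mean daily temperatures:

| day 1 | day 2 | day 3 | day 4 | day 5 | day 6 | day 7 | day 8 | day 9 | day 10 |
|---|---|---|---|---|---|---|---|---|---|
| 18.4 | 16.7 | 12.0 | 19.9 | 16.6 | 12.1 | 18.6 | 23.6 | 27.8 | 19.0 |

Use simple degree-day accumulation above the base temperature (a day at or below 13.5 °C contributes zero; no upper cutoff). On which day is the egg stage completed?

Daily DD above 13.5 °C: 4.9, 3.2, 0.0, 6.4, 3.1, 0.0, 5.1, 10.1, 14.3, 5.5.
Cumulative: 4.9, 8.1, 8.1, 14.5, 17.6, 17.6, 22.7, 32.8, 47.1, 52.6.
The total first reaches 39 DD on day 9.

day 9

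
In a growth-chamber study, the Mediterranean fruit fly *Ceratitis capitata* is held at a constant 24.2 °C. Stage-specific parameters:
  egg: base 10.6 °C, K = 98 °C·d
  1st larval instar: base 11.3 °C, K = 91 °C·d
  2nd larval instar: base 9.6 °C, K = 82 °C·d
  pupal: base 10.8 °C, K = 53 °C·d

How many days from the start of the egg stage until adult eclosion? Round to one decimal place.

egg: 98 / (24.2 − 10.6) = 98 / 13.6 = 7.206 d.
1st larval instar: 91 / (24.2 − 11.3) = 91 / 12.9 = 7.054 d.
2nd larval instar: 82 / (24.2 − 9.6) = 82 / 14.6 = 5.616 d.
pupal: 53 / (24.2 − 10.8) = 53 / 13.4 = 3.955 d.
Sum = 23.832 ≈ 23.8 days.

23.8 days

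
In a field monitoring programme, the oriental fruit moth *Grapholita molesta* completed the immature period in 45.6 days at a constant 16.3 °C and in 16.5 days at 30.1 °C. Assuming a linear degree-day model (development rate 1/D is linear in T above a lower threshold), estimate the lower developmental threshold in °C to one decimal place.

8.5 °C

Linear rate model ⇒ the product D·(T − T_b) is constant across temperatures.
45.6·(16.3 − T_b) = 16.5·(30.1 − T_b)
T_b = (45.6·16.3 − 16.5·30.1) / (45.6 − 16.5) = 246.63 / 29.1 = 8.475 °C ≈ 8.5 °C.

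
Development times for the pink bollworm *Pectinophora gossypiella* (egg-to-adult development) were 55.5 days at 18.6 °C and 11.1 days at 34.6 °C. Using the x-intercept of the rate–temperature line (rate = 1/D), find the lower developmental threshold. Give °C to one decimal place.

14.6 °C

Linear rate model ⇒ the product D·(T − T_b) is constant across temperatures.
55.5·(18.6 − T_b) = 11.1·(34.6 − T_b)
T_b = (55.5·18.6 − 11.1·34.6) / (55.5 − 11.1) = 648.24 / 44.4 = 14.600 °C ≈ 14.6 °C.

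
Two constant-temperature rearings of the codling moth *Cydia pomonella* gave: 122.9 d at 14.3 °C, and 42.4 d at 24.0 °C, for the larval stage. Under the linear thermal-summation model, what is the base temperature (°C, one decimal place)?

9.2 °C

Linear rate model ⇒ the product D·(T − T_b) is constant across temperatures.
122.9·(14.3 − T_b) = 42.4·(24.0 − T_b)
T_b = (122.9·14.3 − 42.4·24.0) / (122.9 − 42.4) = 739.87 / 80.5 = 9.191 °C ≈ 9.2 °C.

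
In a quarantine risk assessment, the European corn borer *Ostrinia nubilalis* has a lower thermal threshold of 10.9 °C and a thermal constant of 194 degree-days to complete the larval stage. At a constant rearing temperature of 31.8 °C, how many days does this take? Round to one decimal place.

Daily accumulation = 31.8 − 10.9 = 20.9 DD/day.
Duration = 194 / 20.9 = 9.282 ≈ 9.3 days.

9.3 days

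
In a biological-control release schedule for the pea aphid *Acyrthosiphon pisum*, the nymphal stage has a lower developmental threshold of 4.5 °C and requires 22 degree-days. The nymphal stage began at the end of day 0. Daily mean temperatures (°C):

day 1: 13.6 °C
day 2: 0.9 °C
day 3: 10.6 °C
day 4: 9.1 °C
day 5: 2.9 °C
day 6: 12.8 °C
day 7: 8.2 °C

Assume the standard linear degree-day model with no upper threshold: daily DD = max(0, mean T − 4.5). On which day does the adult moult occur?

day 6

Daily DD above 4.5 °C: 9.1, 0.0, 6.1, 4.6, 0.0, 8.3, 3.7.
Cumulative: 9.1, 9.1, 15.2, 19.8, 19.8, 28.1, 31.8.
The total first reaches 22 DD on day 6.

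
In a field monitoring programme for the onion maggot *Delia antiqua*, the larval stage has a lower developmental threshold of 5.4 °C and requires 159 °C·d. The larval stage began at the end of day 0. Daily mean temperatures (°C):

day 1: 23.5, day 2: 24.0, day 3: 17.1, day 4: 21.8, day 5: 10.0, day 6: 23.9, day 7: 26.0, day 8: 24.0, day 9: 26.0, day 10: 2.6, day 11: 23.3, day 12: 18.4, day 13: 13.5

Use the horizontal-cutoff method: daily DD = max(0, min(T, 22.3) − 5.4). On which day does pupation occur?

day 12

Daily DD above 5.4 °C (capped at 16.9): 16.9, 16.9, 11.7, 16.4, 4.6, 16.9, 16.9, 16.9, 16.9, 0.0, 16.9, 13.0, 8.1.
Cumulative: 16.9, 33.8, 45.5, 61.9, 66.5, 83.4, 100.3, 117.2, 134.1, 134.1, 151.0, 164.0, 172.1.
The total first reaches 159 DD on day 12.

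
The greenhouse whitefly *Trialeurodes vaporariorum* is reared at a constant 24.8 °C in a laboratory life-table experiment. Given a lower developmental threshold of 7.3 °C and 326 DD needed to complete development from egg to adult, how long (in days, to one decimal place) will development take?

Daily accumulation = 24.8 − 7.3 = 17.5 DD/day.
Duration = 326 / 17.5 = 18.629 ≈ 18.6 days.

18.6 days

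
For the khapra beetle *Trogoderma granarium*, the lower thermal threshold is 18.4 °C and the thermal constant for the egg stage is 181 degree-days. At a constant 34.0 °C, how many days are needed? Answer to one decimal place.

Daily accumulation = 34.0 − 18.4 = 15.6 DD/day.
Duration = 181 / 15.6 = 11.603 ≈ 11.6 days.

11.6 days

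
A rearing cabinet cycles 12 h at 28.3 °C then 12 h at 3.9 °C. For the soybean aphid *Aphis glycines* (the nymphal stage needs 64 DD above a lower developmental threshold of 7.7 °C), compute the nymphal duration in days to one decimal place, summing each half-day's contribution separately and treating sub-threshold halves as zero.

6.2 days

Day half: max(0, 28.3 − 7.7) × 0.5 = 20.6 × 0.5 = 10.30 DD.
Night half: max(0, 3.9 − 7.7) × 0.5 = 0.0 × 0.5 = 0.00 DD.
Per 24 h: 10.30 DD/day.
Duration = 64 / 10.30 = 6.214 ≈ 6.2 days.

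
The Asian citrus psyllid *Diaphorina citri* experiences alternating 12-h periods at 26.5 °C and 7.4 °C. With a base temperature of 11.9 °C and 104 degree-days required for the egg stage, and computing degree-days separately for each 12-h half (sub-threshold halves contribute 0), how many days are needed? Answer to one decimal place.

Day half: max(0, 26.5 − 11.9) × 0.5 = 14.6 × 0.5 = 7.30 DD.
Night half: max(0, 7.4 − 11.9) × 0.5 = 0.0 × 0.5 = 0.00 DD.
Per 24 h: 7.30 DD/day.
Duration = 104 / 7.30 = 14.247 ≈ 14.2 days.

14.2 days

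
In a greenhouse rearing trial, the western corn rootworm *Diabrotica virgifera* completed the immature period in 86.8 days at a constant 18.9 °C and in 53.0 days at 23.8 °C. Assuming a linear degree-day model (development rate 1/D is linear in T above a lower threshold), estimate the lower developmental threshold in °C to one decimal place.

11.2 °C

Linear rate model ⇒ the product D·(T − T_b) is constant across temperatures.
86.8·(18.9 − T_b) = 53.0·(23.8 − T_b)
T_b = (86.8·18.9 − 53.0·23.8) / (86.8 − 53.0) = 379.12 / 33.8 = 11.217 °C ≈ 11.2 °C.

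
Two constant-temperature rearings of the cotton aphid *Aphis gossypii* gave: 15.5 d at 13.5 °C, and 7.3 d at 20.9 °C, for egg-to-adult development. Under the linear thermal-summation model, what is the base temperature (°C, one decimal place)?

6.9 °C

Equal thermal constants: D₁(T₁ − T_b) = D₂(T₂ − T_b).
15.5·(13.5 − T_b) = 7.3·(20.9 − T_b)
T_b = (15.5·13.5 − 7.3·20.9) / (15.5 − 7.3) = 56.68 / 8.2 = 6.912 °C ≈ 6.9 °C.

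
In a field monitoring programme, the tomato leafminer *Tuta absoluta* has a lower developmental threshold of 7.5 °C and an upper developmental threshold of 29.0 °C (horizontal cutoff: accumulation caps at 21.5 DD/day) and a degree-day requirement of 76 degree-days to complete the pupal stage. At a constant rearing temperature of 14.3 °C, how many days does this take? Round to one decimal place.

Daily accumulation = 14.3 − 7.5 = 6.8 DD/day.
Duration = 76 / 6.8 = 11.176 ≈ 11.2 days.

11.2 days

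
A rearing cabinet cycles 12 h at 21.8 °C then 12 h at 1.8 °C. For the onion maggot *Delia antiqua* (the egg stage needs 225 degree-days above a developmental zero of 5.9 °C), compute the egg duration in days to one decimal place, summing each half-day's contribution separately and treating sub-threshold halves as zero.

Day half: max(0, 21.8 − 5.9) × 0.5 = 15.9 × 0.5 = 7.95 DD.
Night half: max(0, 1.8 − 5.9) × 0.5 = 0.0 × 0.5 = 0.00 DD.
Per 24 h: 7.95 DD/day.
Duration = 225 / 7.95 = 28.302 ≈ 28.3 days.

28.3 days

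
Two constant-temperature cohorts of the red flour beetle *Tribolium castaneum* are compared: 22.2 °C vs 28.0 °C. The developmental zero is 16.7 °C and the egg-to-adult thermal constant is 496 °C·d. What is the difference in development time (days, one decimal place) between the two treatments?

46.3 days

At 22.2 °C: 496 / (22.2 − 16.7) = 496 / 5.5 = 90.182 d.
At 28.0 °C: 496 / (28.0 − 16.7) = 496 / 11.3 = 43.894 d.
Difference = |90.182 − 43.894| = 46.288 ≈ 46.3 days.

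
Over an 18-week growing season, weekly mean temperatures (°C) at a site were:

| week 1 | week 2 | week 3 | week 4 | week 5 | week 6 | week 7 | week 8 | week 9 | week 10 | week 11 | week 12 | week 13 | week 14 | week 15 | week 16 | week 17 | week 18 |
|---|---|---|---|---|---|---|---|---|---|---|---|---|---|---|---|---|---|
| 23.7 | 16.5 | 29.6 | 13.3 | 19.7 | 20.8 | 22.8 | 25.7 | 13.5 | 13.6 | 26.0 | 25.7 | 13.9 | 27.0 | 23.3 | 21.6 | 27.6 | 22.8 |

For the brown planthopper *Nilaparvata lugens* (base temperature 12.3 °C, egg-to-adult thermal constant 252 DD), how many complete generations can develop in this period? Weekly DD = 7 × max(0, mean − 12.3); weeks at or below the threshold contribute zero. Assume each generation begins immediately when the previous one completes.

4 generations

Weekly DD (7 × max(0, T̄ − 12.3)): 79.8, 29.4, 121.1, 7.0, 51.8, 59.5, 73.5, 93.8, 8.4, 9.1, 95.9, 93.8, 11.2, 102.9, 77.0, 65.1, 107.1, 73.5.
Season total = 1159.9 DD.
Complete generations = ⌊1159.9 / 252⌋ = 4.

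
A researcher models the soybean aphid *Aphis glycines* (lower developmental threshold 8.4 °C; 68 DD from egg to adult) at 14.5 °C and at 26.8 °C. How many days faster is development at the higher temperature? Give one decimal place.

At 14.5 °C: 68 / (14.5 − 8.4) = 68 / 6.1 = 11.148 d.
At 26.8 °C: 68 / (26.8 − 8.4) = 68 / 18.4 = 3.696 d.
Difference = |11.148 − 3.696| = 7.452 ≈ 7.5 days.

7.5 days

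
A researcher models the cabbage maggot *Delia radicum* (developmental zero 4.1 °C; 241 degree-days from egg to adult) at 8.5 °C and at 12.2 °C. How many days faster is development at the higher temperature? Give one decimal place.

25.0 days

At 8.5 °C: 241 / (8.5 − 4.1) = 241 / 4.4 = 54.773 d.
At 12.2 °C: 241 / (12.2 − 4.1) = 241 / 8.1 = 29.753 d.
Difference = |54.773 − 29.753| = 25.020 ≈ 25.0 days.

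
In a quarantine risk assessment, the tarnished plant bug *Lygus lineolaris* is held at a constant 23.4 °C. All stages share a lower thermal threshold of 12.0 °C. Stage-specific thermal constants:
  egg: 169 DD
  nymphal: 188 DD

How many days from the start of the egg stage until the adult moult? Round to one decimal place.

31.3 days

Daily accumulation at 23.4 °C = 23.4 − 12.0 = 11.4 DD/day.
Total K = 169 + 188 = 357 DD.
Total duration = 357 / 11.4 = 31.316 ≈ 31.3 days.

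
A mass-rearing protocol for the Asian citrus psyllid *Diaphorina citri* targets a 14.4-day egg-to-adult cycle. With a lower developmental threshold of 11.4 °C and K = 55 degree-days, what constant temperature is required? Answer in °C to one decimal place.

15.2 °C

Required daily accumulation = 55 / 14.4 = 3.819 DD/day.
T = T_base + 3.819 = 11.4 + 3.819 = 15.219 ≈ 15.2 °C.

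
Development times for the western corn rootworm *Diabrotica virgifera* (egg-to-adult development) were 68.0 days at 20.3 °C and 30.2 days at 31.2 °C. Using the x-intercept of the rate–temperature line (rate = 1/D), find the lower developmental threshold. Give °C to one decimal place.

Linear rate model ⇒ the product D·(T − T_b) is constant across temperatures.
68.0·(20.3 − T_b) = 30.2·(31.2 − T_b)
T_b = (68.0·20.3 − 30.2·31.2) / (68.0 − 30.2) = 438.16 / 37.8 = 11.592 °C ≈ 11.6 °C.

11.6 °C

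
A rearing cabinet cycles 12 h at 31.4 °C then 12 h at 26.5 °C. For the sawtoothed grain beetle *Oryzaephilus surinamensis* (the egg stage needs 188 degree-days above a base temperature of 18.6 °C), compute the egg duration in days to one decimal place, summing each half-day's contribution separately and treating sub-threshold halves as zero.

18.2 days

Day half: max(0, 31.4 − 18.6) × 0.5 = 12.8 × 0.5 = 6.40 DD.
Night half: max(0, 26.5 − 18.6) × 0.5 = 7.9 × 0.5 = 3.95 DD.
Per 24 h: 10.35 DD/day.
Duration = 188 / 10.35 = 18.164 ≈ 18.2 days.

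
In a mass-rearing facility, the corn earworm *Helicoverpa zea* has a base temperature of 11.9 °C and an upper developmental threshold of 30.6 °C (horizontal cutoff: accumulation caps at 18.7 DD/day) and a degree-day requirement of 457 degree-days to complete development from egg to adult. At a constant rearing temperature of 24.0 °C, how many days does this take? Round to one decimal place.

37.8 days

Daily accumulation = 24.0 − 11.9 = 12.1 DD/day.
Duration = 457 / 12.1 = 37.769 ≈ 37.8 days.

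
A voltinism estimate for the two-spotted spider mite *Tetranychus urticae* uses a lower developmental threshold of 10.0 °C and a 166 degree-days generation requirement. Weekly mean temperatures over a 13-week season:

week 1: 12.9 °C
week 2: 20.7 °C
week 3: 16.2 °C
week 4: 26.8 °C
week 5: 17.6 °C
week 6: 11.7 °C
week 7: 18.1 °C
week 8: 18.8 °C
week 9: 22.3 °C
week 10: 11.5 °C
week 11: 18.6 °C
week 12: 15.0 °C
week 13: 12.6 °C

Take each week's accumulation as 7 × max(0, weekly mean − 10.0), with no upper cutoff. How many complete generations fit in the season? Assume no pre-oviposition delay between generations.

3 generations

Weekly DD (7 × max(0, T̄ − 10.0)): 20.3, 74.9, 43.4, 117.6, 53.2, 11.9, 56.7, 61.6, 86.1, 10.5, 60.2, 35.0, 18.2.
Season total = 649.6 DD.
Complete generations = ⌊649.6 / 166⌋ = 3.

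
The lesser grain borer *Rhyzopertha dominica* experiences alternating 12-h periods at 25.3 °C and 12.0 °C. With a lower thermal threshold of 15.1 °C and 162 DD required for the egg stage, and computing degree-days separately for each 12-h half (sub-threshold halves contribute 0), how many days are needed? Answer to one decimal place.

31.8 days

Day half: max(0, 25.3 − 15.1) × 0.5 = 10.2 × 0.5 = 5.10 DD.
Night half: max(0, 12.0 − 15.1) × 0.5 = 0.0 × 0.5 = 0.00 DD.
Per 24 h: 5.10 DD/day.
Duration = 162 / 5.10 = 31.765 ≈ 31.8 days.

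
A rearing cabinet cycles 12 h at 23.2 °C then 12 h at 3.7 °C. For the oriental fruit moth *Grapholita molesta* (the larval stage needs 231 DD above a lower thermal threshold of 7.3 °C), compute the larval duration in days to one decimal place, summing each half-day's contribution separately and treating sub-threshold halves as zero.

Day half: max(0, 23.2 − 7.3) × 0.5 = 15.9 × 0.5 = 7.95 DD.
Night half: max(0, 3.7 − 7.3) × 0.5 = 0.0 × 0.5 = 0.00 DD.
Per 24 h: 7.95 DD/day.
Duration = 231 / 7.95 = 29.057 ≈ 29.1 days.

29.1 days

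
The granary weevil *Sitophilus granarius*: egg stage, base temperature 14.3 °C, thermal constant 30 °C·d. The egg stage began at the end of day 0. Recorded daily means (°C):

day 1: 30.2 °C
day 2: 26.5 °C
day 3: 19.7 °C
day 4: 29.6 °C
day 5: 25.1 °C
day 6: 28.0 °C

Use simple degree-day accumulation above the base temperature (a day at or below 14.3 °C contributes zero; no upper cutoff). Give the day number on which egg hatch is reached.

Daily DD above 14.3 °C: 15.9, 12.2, 5.4, 15.3, 10.8, 13.7.
Cumulative: 15.9, 28.1, 33.5, 48.8, 59.6, 73.3.
The total first reaches 30 DD on day 3.

day 3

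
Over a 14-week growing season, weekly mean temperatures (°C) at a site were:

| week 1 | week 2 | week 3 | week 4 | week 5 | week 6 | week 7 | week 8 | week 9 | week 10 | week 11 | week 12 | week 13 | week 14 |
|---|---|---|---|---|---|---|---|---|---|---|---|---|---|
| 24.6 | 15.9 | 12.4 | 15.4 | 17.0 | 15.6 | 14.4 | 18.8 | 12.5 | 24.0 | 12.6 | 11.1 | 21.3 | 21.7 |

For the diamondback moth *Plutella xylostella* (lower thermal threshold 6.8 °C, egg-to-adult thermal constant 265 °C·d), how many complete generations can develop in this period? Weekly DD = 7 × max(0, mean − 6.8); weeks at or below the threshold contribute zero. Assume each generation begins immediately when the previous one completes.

3 generations

Weekly DD (7 × max(0, T̄ − 6.8)): 124.6, 63.7, 39.2, 60.2, 71.4, 61.6, 53.2, 84.0, 39.9, 120.4, 40.6, 30.1, 101.5, 104.3.
Season total = 994.7 DD.
Complete generations = ⌊994.7 / 265⌋ = 3.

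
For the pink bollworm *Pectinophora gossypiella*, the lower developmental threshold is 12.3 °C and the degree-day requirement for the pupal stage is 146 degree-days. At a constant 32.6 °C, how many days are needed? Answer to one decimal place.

7.2 days

Daily accumulation = 32.6 − 12.3 = 20.3 DD/day.
Duration = 146 / 20.3 = 7.192 ≈ 7.2 days.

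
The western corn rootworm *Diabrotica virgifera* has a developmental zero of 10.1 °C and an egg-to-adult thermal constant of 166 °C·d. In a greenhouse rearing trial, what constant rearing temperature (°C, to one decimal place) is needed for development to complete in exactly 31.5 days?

15.4 °C

Required daily accumulation = 166 / 31.5 = 5.270 DD/day.
T = T_base + 5.270 = 10.1 + 5.270 = 15.370 ≈ 15.4 °C.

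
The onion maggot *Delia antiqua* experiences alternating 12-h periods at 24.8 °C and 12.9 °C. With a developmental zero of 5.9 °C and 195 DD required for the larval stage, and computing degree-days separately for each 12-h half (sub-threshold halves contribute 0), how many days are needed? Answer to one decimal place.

Day half: max(0, 24.8 − 5.9) × 0.5 = 18.9 × 0.5 = 9.45 DD.
Night half: max(0, 12.9 − 5.9) × 0.5 = 7.0 × 0.5 = 3.50 DD.
Per 24 h: 12.95 DD/day.
Duration = 195 / 12.95 = 15.058 ≈ 15.1 days.

15.1 days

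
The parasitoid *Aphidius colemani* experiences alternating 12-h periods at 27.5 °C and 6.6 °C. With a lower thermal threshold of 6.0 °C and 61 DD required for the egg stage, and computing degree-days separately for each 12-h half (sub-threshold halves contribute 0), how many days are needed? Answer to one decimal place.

Day half: max(0, 27.5 − 6.0) × 0.5 = 21.5 × 0.5 = 10.75 DD.
Night half: max(0, 6.6 − 6.0) × 0.5 = 0.6 × 0.5 = 0.30 DD.
Per 24 h: 11.05 DD/day.
Duration = 61 / 11.05 = 5.520 ≈ 5.5 days.

5.5 days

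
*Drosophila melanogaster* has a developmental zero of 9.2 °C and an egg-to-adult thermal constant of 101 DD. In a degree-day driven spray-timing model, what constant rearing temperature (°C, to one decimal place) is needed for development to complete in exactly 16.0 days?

Required daily accumulation = 101 / 16.0 = 6.312 DD/day.
T = T_base + 6.312 = 9.2 + 6.312 = 15.512 ≈ 15.5 °C.

15.5 °C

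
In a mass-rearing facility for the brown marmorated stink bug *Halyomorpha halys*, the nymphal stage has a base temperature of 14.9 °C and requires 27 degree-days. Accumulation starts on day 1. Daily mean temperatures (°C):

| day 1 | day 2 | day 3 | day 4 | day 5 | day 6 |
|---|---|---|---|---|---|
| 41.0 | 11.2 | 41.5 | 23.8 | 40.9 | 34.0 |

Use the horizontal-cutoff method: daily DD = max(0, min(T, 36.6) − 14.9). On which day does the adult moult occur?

Daily DD above 14.9 °C (capped at 21.7): 21.7, 0.0, 21.7, 8.9, 21.7, 19.1.
Cumulative: 21.7, 21.7, 43.4, 52.3, 74.0, 93.1.
The total first reaches 27 DD on day 3.

day 3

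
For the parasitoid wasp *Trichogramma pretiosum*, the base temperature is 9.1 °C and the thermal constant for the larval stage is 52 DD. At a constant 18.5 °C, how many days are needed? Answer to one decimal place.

5.5 days

Daily accumulation = 18.5 − 9.1 = 9.4 DD/day.
Duration = 52 / 9.4 = 5.532 ≈ 5.5 days.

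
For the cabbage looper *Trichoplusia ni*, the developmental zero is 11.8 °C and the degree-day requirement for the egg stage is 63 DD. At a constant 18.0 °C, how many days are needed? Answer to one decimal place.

10.2 days

Daily accumulation = 18.0 − 11.8 = 6.2 DD/day.
Duration = 63 / 6.2 = 10.161 ≈ 10.2 days.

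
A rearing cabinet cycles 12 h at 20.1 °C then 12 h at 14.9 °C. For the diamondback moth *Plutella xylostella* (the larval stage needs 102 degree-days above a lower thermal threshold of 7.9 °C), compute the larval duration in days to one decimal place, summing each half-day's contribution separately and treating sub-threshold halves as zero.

10.6 days

Day half: max(0, 20.1 − 7.9) × 0.5 = 12.2 × 0.5 = 6.10 DD.
Night half: max(0, 14.9 − 7.9) × 0.5 = 7.0 × 0.5 = 3.50 DD.
Per 24 h: 9.60 DD/day.
Duration = 102 / 9.60 = 10.625 ≈ 10.6 days.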